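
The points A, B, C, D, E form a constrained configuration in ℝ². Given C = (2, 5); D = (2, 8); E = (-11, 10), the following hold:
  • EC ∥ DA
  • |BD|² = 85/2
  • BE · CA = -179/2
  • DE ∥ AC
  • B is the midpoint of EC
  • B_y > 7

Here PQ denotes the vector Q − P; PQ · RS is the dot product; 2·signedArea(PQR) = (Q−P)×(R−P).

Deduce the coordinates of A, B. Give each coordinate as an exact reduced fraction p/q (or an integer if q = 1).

A = (15, 3)
B = (-9/2, 15/2)

1. A_x = 15  [DE ∥ AC ∩ EC ∥ DA]
2. A_y = 3  [DE ∥ AC ∩ EC ∥ DA]
   → A = (15, 3)
3. B_x = -9/2  [B is the midpoint of EC]
4. B_y = 15/2  [B is the midpoint of EC]
   → B = (-9/2, 15/2)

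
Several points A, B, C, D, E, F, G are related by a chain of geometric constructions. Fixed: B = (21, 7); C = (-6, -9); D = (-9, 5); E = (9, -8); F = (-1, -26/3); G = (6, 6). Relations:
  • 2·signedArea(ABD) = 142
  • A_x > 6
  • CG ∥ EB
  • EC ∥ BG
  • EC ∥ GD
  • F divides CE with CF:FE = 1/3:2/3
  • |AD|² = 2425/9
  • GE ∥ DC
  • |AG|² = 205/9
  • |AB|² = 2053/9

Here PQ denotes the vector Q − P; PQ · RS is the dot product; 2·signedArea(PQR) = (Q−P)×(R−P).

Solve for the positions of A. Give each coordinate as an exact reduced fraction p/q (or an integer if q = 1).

A = (7, 4/3)

1. A_x = 7  [line 2·x + -30·y + 26 = 0 ∩ |AG|² = 205/9]
2. A_y = 4/3  [line 2·x + -30·y + 26 = 0 ∩ |AG|² = 205/9]
   → A = (7, 4/3)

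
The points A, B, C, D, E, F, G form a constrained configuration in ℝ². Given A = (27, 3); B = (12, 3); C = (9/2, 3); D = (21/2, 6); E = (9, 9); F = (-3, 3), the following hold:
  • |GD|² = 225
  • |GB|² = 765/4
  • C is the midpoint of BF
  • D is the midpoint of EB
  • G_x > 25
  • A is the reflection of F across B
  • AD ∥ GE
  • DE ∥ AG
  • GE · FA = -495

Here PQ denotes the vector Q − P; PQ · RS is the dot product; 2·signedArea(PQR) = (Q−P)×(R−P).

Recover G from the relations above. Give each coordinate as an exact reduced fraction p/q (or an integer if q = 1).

1. G_x = 51/2  [AD ∥ GE ∩ DE ∥ AG]
2. G_y = 6  [AD ∥ GE ∩ DE ∥ AG]
   → G = (51/2, 6)

G = (51/2, 6)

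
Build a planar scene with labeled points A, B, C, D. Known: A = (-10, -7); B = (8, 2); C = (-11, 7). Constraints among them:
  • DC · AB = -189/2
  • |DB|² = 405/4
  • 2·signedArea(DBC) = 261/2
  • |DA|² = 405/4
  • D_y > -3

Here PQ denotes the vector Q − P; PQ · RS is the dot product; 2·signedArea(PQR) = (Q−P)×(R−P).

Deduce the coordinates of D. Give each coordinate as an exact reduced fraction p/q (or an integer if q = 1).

D = (-1, -5/2)

1. D_x = -1  [2·signedArea(DBC) = 261/2 ∩ DC · AB = -189/2]
2. D_y = -5/2  [2·signedArea(DBC) = 261/2 ∩ DC · AB = -189/2]
   → D = (-1, -5/2)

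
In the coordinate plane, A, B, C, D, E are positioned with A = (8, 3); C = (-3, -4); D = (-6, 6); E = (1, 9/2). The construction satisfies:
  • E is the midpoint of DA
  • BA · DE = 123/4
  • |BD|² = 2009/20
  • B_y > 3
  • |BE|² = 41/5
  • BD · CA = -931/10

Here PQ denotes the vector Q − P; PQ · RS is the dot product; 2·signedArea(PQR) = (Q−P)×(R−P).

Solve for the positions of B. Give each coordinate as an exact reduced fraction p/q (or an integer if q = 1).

B = (19/5, 39/10)

1. B_x = 19/5  [BD · CA = -931/10 ∩ BA · DE = 123/4]
2. B_y = 39/10  [BD · CA = -931/10 ∩ BA · DE = 123/4]
   → B = (19/5, 39/10)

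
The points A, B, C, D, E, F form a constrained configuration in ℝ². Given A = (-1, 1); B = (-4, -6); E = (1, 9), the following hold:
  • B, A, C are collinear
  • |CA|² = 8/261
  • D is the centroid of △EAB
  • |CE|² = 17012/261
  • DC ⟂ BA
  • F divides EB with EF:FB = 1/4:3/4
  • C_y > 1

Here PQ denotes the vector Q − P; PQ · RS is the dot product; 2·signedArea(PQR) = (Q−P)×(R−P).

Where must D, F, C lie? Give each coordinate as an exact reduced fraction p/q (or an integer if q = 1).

1. D_x = -4/3  [D is the centroid of △EAB]
2. D_y = 4/3  [D is the centroid of △EAB]
   → D = (-4/3, 4/3)
3. F_x = -1/4  [F divides EB with EF:FB = 1/4:3/4]
4. F_y = 21/4  [F divides EB with EF:FB = 1/4:3/4]
   → F = (-1/4, 21/4)
5. C_x = -27/29  [B, A, C are collinear ∩ DC ⟂ BA]
6. C_y = 101/87  [B, A, C are collinear ∩ DC ⟂ BA]
   → C = (-27/29, 101/87)

C = (-27/29, 101/87)
D = (-4/3, 4/3)
F = (-1/4, 21/4)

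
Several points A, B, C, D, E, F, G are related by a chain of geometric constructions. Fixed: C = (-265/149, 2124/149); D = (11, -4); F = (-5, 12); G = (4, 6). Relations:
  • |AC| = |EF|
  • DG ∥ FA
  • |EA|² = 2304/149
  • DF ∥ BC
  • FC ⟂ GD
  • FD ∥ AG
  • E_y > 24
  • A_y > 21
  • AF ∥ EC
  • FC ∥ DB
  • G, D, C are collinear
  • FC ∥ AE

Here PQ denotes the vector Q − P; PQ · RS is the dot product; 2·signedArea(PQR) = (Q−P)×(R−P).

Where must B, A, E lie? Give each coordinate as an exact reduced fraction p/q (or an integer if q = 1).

A = (-12, 22)
B = (2119/149, -260/149)
E = (-1308/149, 3614/149)

1. B_x = 2119/149  [DF ∥ BC ∩ FC ∥ DB]
2. B_y = -260/149  [DF ∥ BC ∩ FC ∥ DB]
   → B = (2119/149, -260/149)
3. A_x = -12  [FD ∥ AG ∩ DG ∥ FA]
4. A_y = 22  [FD ∥ AG ∩ DG ∥ FA]
   → A = (-12, 22)
5. E_x = -1308/149  [AF ∥ EC ∩ FC ∥ AE]
6. E_y = 3614/149  [AF ∥ EC ∩ FC ∥ AE]
   → E = (-1308/149, 3614/149)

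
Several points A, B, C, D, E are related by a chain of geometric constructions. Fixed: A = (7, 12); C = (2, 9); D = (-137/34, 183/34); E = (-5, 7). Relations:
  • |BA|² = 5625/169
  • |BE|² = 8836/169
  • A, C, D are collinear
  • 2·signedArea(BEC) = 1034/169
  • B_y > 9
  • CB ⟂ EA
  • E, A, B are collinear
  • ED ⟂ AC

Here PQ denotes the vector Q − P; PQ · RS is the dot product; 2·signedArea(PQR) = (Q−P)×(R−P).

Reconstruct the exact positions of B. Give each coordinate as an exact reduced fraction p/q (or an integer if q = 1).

B = (283/169, 1653/169)

1. B_x = 283/169  [E, A, B are collinear ∩ CB ⟂ EA]
2. B_y = 1653/169  [E, A, B are collinear ∩ CB ⟂ EA]
   → B = (283/169, 1653/169)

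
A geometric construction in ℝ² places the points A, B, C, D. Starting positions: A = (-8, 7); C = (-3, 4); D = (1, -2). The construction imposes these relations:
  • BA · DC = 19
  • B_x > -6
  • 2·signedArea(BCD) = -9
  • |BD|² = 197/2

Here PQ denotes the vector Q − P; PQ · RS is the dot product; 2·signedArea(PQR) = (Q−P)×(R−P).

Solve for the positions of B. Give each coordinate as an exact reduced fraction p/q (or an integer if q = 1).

1. B_x = -11/2  [2·signedArea(BCD) = -9 ∩ BA · DC = 19]
2. B_y = 11/2  [2·signedArea(BCD) = -9 ∩ BA · DC = 19]
   → B = (-11/2, 11/2)

B = (-11/2, 11/2)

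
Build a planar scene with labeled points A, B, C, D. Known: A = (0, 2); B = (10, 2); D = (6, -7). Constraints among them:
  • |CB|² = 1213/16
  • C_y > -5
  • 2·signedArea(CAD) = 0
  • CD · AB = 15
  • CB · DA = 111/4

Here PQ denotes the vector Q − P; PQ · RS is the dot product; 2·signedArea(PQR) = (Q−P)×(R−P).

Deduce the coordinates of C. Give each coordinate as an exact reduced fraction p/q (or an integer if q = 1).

C = (9/2, -19/4)

1. C_x = 9/2  [2·signedArea(CAD) = 0 ∩ CB · DA = 111/4]
2. C_y = -19/4  [2·signedArea(CAD) = 0 ∩ CB · DA = 111/4]
   → C = (9/2, -19/4)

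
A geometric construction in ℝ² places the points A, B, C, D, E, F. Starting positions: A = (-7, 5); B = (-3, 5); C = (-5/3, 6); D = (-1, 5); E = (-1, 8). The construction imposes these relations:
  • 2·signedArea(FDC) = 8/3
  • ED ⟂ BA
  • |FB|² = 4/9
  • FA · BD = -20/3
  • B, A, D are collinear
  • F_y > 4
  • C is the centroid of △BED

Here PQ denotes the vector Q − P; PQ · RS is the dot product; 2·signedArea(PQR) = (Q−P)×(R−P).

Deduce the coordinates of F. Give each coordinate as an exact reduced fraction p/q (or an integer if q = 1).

1. F_x = -11/3  [2·signedArea(FDC) = 8/3 ∩ FA · BD = -20/3]
2. F_y = 5  [2·signedArea(FDC) = 8/3 ∩ FA · BD = -20/3]
   → F = (-11/3, 5)

F = (-11/3, 5)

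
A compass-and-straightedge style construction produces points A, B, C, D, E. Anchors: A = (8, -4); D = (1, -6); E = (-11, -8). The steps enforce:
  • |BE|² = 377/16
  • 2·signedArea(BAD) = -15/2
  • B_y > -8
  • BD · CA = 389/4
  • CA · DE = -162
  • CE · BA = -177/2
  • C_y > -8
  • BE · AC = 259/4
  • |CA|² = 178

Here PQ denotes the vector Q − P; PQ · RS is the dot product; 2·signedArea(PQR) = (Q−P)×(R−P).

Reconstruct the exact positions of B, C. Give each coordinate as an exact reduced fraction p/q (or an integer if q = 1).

1. B_x = -25/4  [line 2·x + -7·y + -73/2 = 0 ∩ |BE|² = 377/16]
2. B_y = -7  [line 2·x + -7·y + -73/2 = 0 ∩ |BE|² = 377/16]
   → B = (-25/4, -7)
3. C_x = -5  [CA · DE = -162 ∩ BD · CA = 389/4]
4. C_y = -7  [CA · DE = -162 ∩ BD · CA = 389/4]
   → C = (-5, -7)

B = (-25/4, -7)
C = (-5, -7)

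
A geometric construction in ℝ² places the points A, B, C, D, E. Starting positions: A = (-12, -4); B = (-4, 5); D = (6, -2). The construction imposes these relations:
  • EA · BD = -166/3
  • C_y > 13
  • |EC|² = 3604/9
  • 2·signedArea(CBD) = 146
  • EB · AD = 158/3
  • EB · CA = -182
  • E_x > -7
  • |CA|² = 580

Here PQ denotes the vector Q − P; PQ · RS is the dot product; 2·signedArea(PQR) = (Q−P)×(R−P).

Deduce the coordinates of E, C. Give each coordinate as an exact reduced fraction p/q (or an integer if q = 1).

1. E_x = -6  [EB · AD = 158/3 ∩ EA · BD = -166/3]
2. E_y = -10/3  [EB · AD = 158/3 ∩ EA · BD = -166/3]
   → E = (-6, -10/3)
3. C_x = 4  [2·signedArea(CBD) = 146 ∩ EB · CA = -182]
4. C_y = 14  [2·signedArea(CBD) = 146 ∩ EB · CA = -182]
   → C = (4, 14)

C = (4, 14)
E = (-6, -10/3)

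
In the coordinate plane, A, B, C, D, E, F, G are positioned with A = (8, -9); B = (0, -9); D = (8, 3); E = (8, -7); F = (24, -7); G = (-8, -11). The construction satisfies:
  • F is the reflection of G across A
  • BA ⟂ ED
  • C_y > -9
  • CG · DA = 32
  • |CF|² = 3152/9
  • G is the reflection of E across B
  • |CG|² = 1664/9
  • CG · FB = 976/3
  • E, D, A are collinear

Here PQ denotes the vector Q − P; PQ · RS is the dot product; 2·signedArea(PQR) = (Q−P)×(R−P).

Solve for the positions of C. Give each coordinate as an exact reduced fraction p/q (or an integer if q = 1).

C = (16/3, -25/3)

1. C_x = 16/3  [CG · FB = 976/3 ∩ CG · DA = 32]
2. C_y = -25/3  [CG · FB = 976/3 ∩ CG · DA = 32]
   → C = (16/3, -25/3)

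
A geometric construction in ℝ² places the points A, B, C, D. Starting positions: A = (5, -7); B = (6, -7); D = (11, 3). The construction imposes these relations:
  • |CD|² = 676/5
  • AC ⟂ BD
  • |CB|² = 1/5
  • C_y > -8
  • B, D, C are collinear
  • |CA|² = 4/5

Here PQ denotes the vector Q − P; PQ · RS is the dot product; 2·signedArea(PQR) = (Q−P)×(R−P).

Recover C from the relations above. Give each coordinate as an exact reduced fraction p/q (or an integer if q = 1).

C = (29/5, -37/5)

1. C_x = 29/5  [B, D, C are collinear ∩ AC ⟂ BD]
2. C_y = -37/5  [B, D, C are collinear ∩ AC ⟂ BD]
   → C = (29/5, -37/5)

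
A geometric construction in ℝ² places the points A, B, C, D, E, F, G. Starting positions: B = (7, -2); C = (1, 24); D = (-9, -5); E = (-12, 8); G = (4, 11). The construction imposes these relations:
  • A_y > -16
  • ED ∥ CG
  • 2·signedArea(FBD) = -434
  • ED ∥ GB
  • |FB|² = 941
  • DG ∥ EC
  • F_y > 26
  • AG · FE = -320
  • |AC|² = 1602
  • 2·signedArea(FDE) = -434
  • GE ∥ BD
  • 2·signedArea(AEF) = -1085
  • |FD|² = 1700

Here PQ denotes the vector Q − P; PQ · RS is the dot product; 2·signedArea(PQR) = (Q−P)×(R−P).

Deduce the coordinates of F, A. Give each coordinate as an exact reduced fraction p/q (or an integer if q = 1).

1. F_x = 17  [2·signedArea(FBD) = -434 ∩ 2·signedArea(FDE) = -434]
2. F_y = 27  [2·signedArea(FBD) = -434 ∩ 2·signedArea(FDE) = -434]
   → F = (17, 27)
3. A_x = 10  [AG · FE = -320 ∩ 2·signedArea(AEF) = -1085]
4. A_y = -15  [AG · FE = -320 ∩ 2·signedArea(AEF) = -1085]
   → A = (10, -15)

A = (10, -15)
F = (17, 27)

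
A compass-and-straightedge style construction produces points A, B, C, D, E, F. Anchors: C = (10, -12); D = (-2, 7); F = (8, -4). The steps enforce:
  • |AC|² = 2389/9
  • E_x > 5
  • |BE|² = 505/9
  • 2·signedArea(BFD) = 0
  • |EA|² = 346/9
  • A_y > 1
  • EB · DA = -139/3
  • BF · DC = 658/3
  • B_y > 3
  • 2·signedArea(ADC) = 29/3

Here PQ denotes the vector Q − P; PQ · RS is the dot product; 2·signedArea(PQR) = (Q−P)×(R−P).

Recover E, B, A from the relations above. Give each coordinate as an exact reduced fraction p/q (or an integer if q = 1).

1. B_x = 4/3  [2·signedArea(BFD) = 0 ∩ BF · DC = 658/3]
2. B_y = 10/3  [2·signedArea(BFD) = 0 ∩ BF · DC = 658/3]
   → B = (4/3, 10/3)
3. A_x = 5/3  [line 19·x + 12·y + -167/3 = 0 ∩ |AC|² = 2389/9]
4. A_y = 2  [line 19·x + 12·y + -167/3 = 0 ∩ |AC|² = 2389/9]
   → A = (5/3, 2)
5. E_x = 16/3  [line -11/3·x + 5·y + 311/9 = 0 ∩ |EA|² = 346/9]
6. E_y = -3  [line -11/3·x + 5·y + 311/9 = 0 ∩ |EA|² = 346/9]
   → E = (16/3, -3)

A = (5/3, 2)
B = (4/3, 10/3)
E = (16/3, -3)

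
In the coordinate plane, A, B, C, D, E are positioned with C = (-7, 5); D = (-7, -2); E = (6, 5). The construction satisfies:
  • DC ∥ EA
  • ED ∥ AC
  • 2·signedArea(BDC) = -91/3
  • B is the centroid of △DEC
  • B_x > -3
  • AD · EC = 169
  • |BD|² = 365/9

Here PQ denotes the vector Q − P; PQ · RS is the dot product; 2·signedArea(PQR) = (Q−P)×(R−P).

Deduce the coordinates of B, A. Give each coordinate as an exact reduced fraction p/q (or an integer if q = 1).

1. B_x = -8/3  [B is the centroid of △DEC]
2. B_y = 8/3  [B is the centroid of △DEC]
   → B = (-8/3, 8/3)
3. A_x = 6  [ED ∥ AC ∩ DC ∥ EA]
4. A_y = 12  [ED ∥ AC ∩ DC ∥ EA]
   → A = (6, 12)

A = (6, 12)
B = (-8/3, 8/3)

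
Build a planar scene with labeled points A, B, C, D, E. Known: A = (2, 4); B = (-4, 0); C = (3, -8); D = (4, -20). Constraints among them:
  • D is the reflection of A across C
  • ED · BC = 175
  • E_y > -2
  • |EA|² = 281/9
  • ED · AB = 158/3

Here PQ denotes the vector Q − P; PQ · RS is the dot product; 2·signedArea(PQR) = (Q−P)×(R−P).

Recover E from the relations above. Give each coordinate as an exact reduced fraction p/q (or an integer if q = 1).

1. E_x = 1/3  [ED · AB = 158/3 ∩ ED · BC = 175]
2. E_y = -4/3  [ED · AB = 158/3 ∩ ED · BC = 175]
   → E = (1/3, -4/3)

E = (1/3, -4/3)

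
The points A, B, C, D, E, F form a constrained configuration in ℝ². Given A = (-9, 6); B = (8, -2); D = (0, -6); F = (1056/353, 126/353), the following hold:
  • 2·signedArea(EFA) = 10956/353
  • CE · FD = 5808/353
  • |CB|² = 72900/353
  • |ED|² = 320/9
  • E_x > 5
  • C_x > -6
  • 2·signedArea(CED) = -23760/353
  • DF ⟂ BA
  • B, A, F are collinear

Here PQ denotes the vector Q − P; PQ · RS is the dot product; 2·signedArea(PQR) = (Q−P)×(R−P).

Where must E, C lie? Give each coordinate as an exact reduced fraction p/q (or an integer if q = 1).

C = (-1766/353, 1454/353)
E = (16/3, -10/3)

1. E_x = 16/3  [line -1992/353·x + -4233/353·y + -3486/353 = 0 ∩ |ED|² = 320/9]
2. E_y = -10/3  [line -1992/353·x + -4233/353·y + -3486/353 = 0 ∩ |ED|² = 320/9]
   → E = (16/3, -10/3)
3. C_x = -1766/353  [2·signedArea(CED) = -23760/353 ∩ CE · FD = 5808/353]
4. C_y = 1454/353  [2·signedArea(CED) = -23760/353 ∩ CE · FD = 5808/353]
   → C = (-1766/353, 1454/353)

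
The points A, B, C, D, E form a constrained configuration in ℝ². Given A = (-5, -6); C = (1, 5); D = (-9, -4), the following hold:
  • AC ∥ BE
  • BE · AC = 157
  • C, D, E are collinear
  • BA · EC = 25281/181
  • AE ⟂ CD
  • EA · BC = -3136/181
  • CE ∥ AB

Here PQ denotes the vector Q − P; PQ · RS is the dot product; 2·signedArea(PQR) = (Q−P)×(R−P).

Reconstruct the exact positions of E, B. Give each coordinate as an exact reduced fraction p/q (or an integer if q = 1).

1. E_x = -1409/181  [C, D, E are collinear ∩ AE ⟂ CD]
2. E_y = -526/181  [C, D, E are collinear ∩ AE ⟂ CD]
   → E = (-1409/181, -526/181)
3. B_x = -2495/181  [AC ∥ BE ∩ CE ∥ AB]
4. B_y = -2517/181  [AC ∥ BE ∩ CE ∥ AB]
   → B = (-2495/181, -2517/181)

B = (-2495/181, -2517/181)
E = (-1409/181, -526/181)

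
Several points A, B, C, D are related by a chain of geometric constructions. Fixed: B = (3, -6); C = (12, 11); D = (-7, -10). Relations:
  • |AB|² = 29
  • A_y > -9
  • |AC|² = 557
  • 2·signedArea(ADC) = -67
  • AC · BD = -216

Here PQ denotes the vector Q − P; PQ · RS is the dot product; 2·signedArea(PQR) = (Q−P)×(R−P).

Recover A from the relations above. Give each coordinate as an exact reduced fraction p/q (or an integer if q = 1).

A = (-2, -8)

1. A_x = -2  [AC · BD = -216 ∩ 2·signedArea(ADC) = -67]
2. A_y = -8  [AC · BD = -216 ∩ 2·signedArea(ADC) = -67]
   → A = (-2, -8)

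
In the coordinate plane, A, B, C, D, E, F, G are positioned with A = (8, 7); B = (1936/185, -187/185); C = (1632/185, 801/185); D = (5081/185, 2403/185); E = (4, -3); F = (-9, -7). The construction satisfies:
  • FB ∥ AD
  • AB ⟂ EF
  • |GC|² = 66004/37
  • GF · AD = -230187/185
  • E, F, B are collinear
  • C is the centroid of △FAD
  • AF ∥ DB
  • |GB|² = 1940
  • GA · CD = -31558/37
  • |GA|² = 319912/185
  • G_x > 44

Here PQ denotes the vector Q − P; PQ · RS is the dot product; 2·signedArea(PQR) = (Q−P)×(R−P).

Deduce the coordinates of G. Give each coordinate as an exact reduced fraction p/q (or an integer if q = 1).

G = (8226/185, 4993/185)

1. G_x = 8226/185  [GA · CD = -31558/37 ∩ GF · AD = -230187/185]
2. G_y = 4993/185  [GA · CD = -31558/37 ∩ GF · AD = -230187/185]
   → G = (8226/185, 4993/185)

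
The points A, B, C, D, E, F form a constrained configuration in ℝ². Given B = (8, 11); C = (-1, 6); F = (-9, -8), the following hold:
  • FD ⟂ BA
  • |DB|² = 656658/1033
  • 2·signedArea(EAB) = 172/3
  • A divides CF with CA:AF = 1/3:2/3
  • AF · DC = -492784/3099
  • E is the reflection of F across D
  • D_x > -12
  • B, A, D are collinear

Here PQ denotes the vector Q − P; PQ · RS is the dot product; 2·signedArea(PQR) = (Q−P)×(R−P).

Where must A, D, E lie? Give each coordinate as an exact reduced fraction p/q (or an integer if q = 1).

1. A_x = -11/3  [A divides CF with CA:AF = 1/3:2/3]
2. A_y = 4/3  [A divides CF with CA:AF = 1/3:2/3]
   → A = (-11/3, 4/3)
3. D_x = -11791/1033  [B, A, D are collinear ∩ FD ⟂ BA]
4. D_y = -5254/1033  [B, A, D are collinear ∩ FD ⟂ BA]
   → D = (-11791/1033, -5254/1033)
5. E_x = -14285/1033  [E is the reflection of F across D]
6. E_y = -2244/1033  [E is the reflection of F across D]
   → E = (-14285/1033, -2244/1033)

A = (-11/3, 4/3)
D = (-11791/1033, -5254/1033)
E = (-14285/1033, -2244/1033)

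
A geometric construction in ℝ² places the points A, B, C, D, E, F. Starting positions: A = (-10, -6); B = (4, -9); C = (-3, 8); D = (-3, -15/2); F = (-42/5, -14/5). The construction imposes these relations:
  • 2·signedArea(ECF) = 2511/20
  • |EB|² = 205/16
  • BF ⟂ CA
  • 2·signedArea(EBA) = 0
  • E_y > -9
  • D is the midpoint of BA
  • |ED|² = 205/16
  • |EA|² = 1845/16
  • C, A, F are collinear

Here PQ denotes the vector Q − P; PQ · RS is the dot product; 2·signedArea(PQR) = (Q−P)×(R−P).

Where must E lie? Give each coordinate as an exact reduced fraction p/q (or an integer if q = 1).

1. E_x = 1/2  [2·signedArea(EBA) = 0 ∩ 2·signedArea(ECF) = 2511/20]
2. E_y = -33/4  [2·signedArea(EBA) = 0 ∩ 2·signedArea(ECF) = 2511/20]
   → E = (1/2, -33/4)

E = (1/2, -33/4)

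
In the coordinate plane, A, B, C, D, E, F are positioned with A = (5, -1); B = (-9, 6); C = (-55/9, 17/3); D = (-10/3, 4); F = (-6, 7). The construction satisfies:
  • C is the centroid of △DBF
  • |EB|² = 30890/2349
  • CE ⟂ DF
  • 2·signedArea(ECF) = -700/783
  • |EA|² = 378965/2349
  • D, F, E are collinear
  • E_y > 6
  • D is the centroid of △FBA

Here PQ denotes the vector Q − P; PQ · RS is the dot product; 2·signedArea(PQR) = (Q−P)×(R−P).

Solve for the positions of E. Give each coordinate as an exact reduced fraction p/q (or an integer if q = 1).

E = (-1406/261, 183/29)

1. E_x = -1406/261  [D, F, E are collinear ∩ CE ⟂ DF]
2. E_y = 183/29  [D, F, E are collinear ∩ CE ⟂ DF]
   → E = (-1406/261, 183/29)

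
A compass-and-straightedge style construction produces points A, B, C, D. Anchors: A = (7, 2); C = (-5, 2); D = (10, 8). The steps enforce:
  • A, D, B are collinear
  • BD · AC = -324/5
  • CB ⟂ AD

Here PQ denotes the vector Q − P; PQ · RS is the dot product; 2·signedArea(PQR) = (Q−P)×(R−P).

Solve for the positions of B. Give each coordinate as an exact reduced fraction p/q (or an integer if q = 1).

B = (23/5, -14/5)

1. B_x = 23/5  [A, D, B are collinear ∩ CB ⟂ AD]
2. B_y = -14/5  [A, D, B are collinear ∩ CB ⟂ AD]
   → B = (23/5, -14/5)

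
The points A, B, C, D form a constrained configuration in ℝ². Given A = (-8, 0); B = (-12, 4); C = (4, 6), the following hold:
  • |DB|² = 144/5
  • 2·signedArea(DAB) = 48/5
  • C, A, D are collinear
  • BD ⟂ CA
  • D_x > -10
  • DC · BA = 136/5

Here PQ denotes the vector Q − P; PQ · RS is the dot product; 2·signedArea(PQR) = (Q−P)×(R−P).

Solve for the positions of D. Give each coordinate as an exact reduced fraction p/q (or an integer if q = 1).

D = (-48/5, -4/5)

1. D_x = -48/5  [C, A, D are collinear ∩ BD ⟂ CA]
2. D_y = -4/5  [C, A, D are collinear ∩ BD ⟂ CA]
   → D = (-48/5, -4/5)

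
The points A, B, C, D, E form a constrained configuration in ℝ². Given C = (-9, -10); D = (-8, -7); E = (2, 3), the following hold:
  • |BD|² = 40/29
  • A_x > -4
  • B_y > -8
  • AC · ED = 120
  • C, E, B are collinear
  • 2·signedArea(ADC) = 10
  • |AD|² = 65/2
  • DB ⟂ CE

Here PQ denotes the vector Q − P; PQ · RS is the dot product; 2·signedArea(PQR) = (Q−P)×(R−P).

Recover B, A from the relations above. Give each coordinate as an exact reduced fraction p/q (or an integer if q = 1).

A = (-7/2, -7/2)
B = (-206/29, -225/29)

1. B_x = -206/29  [C, E, B are collinear ∩ DB ⟂ CE]
2. B_y = -225/29  [C, E, B are collinear ∩ DB ⟂ CE]
   → B = (-206/29, -225/29)
3. A_x = -7/2  [2·signedArea(ADC) = 10 ∩ AC · ED = 120]
4. A_y = -7/2  [2·signedArea(ADC) = 10 ∩ AC · ED = 120]
   → A = (-7/2, -7/2)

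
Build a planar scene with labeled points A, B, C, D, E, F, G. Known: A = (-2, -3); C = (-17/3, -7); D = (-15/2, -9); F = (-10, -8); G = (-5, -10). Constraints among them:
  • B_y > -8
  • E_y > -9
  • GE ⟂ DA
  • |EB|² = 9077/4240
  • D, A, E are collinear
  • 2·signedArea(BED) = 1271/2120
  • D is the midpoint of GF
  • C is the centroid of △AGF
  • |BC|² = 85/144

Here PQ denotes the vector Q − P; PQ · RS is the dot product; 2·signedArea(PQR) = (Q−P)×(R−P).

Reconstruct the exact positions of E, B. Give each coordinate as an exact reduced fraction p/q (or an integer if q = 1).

B = (-11/2, -31/4)
E = (-1817/265, -2199/265)

1. E_x = -1817/265  [D, A, E are collinear ∩ GE ⟂ DA]
2. E_y = -2199/265  [D, A, E are collinear ∩ GE ⟂ DA]
   → E = (-1817/265, -2199/265)
3. B_x = -11/2  [line 186/265·x + -341/530·y + -2387/2120 = 0 ∩ |EB|² = 9077/4240]
4. B_y = -31/4  [line 186/265·x + -341/530·y + -2387/2120 = 0 ∩ |EB|² = 9077/4240]
   → B = (-11/2, -31/4)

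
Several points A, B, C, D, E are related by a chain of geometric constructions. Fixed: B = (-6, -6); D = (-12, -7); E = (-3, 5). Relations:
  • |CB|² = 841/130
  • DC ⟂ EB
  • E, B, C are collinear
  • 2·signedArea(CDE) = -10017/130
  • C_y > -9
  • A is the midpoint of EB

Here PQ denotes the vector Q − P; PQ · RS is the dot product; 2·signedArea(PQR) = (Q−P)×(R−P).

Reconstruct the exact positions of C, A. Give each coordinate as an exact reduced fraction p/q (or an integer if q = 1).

1. C_x = -867/130  [E, B, C are collinear ∩ DC ⟂ EB]
2. C_y = -1099/130  [E, B, C are collinear ∩ DC ⟂ EB]
   → C = (-867/130, -1099/130)
3. A_x = -9/2  [A is the midpoint of EB]
4. A_y = -1/2  [A is the midpoint of EB]
   → A = (-9/2, -1/2)

A = (-9/2, -1/2)
C = (-867/130, -1099/130)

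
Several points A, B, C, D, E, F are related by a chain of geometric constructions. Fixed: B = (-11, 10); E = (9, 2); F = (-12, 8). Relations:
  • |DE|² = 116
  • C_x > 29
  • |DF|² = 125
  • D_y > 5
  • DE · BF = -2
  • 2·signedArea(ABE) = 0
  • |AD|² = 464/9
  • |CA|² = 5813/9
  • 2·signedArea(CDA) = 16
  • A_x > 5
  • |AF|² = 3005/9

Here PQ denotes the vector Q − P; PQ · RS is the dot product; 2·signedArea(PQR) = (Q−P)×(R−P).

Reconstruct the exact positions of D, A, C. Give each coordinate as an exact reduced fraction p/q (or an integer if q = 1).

A = (17/3, 10/3)
C = (30, -4)
D = (-1, 6)

1. D_x = -1  [line 1·x + 2·y + -11 = 0 ∩ |DE|² = 116]
2. D_y = 6  [line 1·x + 2·y + -11 = 0 ∩ |DE|² = 116]
   → D = (-1, 6)
3. A_x = 17/3  [line 8·x + 20·y + -112 = 0 ∩ |AD|² = 464/9]
4. A_y = 10/3  [line 8·x + 20·y + -112 = 0 ∩ |AD|² = 464/9]
   → A = (17/3, 10/3)
5. C_x = 30  [line 8/3·x + 20/3·y + -160/3 = 0 ∩ |CA|² = 5813/9]
6. C_y = -4  [line 8/3·x + 20/3·y + -160/3 = 0 ∩ |CA|² = 5813/9]
   → C = (30, -4)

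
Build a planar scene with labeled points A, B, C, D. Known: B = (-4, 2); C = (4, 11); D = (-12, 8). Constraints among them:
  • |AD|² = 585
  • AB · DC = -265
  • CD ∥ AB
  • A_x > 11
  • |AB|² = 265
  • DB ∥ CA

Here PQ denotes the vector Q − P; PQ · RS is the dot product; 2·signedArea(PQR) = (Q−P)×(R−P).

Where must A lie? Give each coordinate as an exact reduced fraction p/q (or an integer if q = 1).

1. A_x = 12  [CD ∥ AB ∩ DB ∥ CA]
2. A_y = 5  [CD ∥ AB ∩ DB ∥ CA]
   → A = (12, 5)

A = (12, 5)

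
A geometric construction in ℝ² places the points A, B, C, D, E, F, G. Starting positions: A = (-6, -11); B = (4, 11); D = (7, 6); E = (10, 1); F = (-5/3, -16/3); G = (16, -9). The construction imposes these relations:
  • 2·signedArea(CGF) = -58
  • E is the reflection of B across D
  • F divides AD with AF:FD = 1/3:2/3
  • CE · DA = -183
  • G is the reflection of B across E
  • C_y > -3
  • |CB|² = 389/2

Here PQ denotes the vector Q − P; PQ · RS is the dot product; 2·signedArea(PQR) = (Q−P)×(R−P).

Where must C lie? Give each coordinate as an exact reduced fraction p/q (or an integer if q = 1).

1. C_x = 1/2  [2·signedArea(CGF) = -58 ∩ CE · DA = -183]
2. C_y = -5/2  [2·signedArea(CGF) = -58 ∩ CE · DA = -183]
   → C = (1/2, -5/2)

C = (1/2, -5/2)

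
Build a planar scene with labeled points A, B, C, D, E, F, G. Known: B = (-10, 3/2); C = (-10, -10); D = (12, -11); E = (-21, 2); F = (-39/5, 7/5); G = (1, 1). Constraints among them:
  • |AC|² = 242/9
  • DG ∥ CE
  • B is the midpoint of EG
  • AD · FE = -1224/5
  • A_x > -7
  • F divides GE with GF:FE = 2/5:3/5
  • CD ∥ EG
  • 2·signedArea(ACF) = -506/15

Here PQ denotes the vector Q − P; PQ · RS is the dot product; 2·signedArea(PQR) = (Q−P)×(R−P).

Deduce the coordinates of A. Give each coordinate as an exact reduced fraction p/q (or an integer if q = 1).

A = (-19/3, -19/3)

1. A_x = -19/3  [2·signedArea(ACF) = -506/15 ∩ AD · FE = -1224/5]
2. A_y = -19/3  [2·signedArea(ACF) = -506/15 ∩ AD · FE = -1224/5]
   → A = (-19/3, -19/3)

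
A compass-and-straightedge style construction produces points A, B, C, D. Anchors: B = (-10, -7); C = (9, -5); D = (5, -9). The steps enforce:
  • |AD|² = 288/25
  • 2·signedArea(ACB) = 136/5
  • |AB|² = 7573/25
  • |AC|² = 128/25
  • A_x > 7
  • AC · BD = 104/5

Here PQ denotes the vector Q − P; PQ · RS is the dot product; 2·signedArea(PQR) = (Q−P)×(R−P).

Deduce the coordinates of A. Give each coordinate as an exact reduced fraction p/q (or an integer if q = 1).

A = (37/5, -33/5)

1. A_x = 37/5  [AC · BD = 104/5 ∩ 2·signedArea(ACB) = 136/5]
2. A_y = -33/5  [AC · BD = 104/5 ∩ 2·signedArea(ACB) = 136/5]
   → A = (37/5, -33/5)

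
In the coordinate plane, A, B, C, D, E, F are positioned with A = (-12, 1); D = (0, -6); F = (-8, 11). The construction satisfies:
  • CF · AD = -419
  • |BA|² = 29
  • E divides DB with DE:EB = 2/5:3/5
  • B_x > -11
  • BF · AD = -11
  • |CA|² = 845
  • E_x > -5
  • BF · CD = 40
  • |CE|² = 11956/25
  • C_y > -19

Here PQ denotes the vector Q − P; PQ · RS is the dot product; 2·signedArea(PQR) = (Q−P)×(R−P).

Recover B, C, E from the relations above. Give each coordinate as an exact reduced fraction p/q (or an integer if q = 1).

B = (-10, 6)
C = (10, -18)
E = (-4, -6/5)

1. B_x = -10  [line -12·x + 7·y + -162 = 0 ∩ |BA|² = 29]
2. B_y = 6  [line -12·x + 7·y + -162 = 0 ∩ |BA|² = 29]
   → B = (-10, 6)
3. C_x = 10  [CF · AD = -419 ∩ BF · CD = 40]
4. C_y = -18  [CF · AD = -419 ∩ BF · CD = 40]
   → C = (10, -18)
5. E_x = -4  [E divides DB with DE:EB = 2/5:3/5]
6. E_y = -6/5  [E divides DB with DE:EB = 2/5:3/5]
   → E = (-4, -6/5)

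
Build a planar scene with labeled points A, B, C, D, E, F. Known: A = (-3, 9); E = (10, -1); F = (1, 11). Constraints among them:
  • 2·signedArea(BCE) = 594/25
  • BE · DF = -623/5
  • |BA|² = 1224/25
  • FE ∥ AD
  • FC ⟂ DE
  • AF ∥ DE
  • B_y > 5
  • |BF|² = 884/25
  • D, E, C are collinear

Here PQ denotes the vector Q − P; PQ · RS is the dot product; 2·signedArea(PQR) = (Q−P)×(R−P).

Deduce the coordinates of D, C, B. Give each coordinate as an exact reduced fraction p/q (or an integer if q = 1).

1. D_x = 6  [AF ∥ DE ∩ FE ∥ AD]
2. D_y = -3  [AF ∥ DE ∩ FE ∥ AD]
   → D = (6, -3)
3. C_x = 38/5  [D, E, C are collinear ∩ FC ⟂ DE]
4. C_y = -11/5  [D, E, C are collinear ∩ FC ⟂ DE]
   → C = (38/5, -11/5)
5. B_x = 3  [BE · DF = -623/5 ∩ 2·signedArea(BCE) = 594/25]
6. B_y = 27/5  [BE · DF = -623/5 ∩ 2·signedArea(BCE) = 594/25]
   → B = (3, 27/5)

B = (3, 27/5)
C = (38/5, -11/5)
D = (6, -3)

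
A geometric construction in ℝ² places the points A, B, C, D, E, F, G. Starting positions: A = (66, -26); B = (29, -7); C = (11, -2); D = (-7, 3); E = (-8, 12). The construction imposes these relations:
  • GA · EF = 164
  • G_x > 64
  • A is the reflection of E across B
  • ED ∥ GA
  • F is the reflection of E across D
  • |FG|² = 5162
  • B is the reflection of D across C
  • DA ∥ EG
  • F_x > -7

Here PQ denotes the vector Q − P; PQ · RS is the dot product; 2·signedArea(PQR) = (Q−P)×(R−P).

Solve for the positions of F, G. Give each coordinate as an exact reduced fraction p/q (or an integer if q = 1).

F = (-6, -6)
G = (65, -17)

1. F_x = -6  [F is the reflection of E across D]
2. F_y = -6  [F is the reflection of E across D]
   → F = (-6, -6)
3. G_x = 65  [ED ∥ GA ∩ DA ∥ EG]
4. G_y = -17  [ED ∥ GA ∩ DA ∥ EG]
   → G = (65, -17)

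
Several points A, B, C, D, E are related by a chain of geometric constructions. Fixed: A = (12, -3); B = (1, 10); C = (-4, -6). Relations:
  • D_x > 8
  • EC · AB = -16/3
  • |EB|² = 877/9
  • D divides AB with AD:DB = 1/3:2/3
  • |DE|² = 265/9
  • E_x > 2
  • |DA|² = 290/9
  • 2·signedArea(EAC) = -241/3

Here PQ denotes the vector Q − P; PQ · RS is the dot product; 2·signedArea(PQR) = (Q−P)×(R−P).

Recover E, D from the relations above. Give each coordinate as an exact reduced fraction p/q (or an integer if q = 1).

D = (25/3, 4/3)
E = (3, 1/3)

1. E_x = 3  [EC · AB = -16/3 ∩ 2·signedArea(EAC) = -241/3]
2. E_y = 1/3  [EC · AB = -16/3 ∩ 2·signedArea(EAC) = -241/3]
   → E = (3, 1/3)
3. D_x = 25/3  [D divides AB with AD:DB = 1/3:2/3]
4. D_y = 4/3  [D divides AB with AD:DB = 1/3:2/3]
   → D = (25/3, 4/3)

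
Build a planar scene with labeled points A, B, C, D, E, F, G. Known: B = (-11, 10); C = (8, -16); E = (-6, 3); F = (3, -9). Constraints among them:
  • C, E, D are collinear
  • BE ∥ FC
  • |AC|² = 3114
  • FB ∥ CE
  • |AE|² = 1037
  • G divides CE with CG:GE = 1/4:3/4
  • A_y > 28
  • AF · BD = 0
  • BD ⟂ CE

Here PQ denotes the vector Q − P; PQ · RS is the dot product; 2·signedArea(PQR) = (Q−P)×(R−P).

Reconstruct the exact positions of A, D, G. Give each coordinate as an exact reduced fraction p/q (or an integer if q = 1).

A = (-25, 29)
D = (-6184/557, 5528/557)
G = (9/2, -45/4)

1. D_x = -6184/557  [C, E, D are collinear ∩ BD ⟂ CE]
2. D_y = 5528/557  [C, E, D are collinear ∩ BD ⟂ CE]
   → D = (-6184/557, 5528/557)
3. G_x = 9/2  [G divides CE with CG:GE = 1/4:3/4]
4. G_y = -45/4  [G divides CE with CG:GE = 1/4:3/4]
   → G = (9/2, -45/4)
5. A_x = -25  [line 57/557·x + 42/557·y + 207/557 = 0 ∩ |AC|² = 3114]
6. A_y = 29  [line 57/557·x + 42/557·y + 207/557 = 0 ∩ |AC|² = 3114]
   → A = (-25, 29)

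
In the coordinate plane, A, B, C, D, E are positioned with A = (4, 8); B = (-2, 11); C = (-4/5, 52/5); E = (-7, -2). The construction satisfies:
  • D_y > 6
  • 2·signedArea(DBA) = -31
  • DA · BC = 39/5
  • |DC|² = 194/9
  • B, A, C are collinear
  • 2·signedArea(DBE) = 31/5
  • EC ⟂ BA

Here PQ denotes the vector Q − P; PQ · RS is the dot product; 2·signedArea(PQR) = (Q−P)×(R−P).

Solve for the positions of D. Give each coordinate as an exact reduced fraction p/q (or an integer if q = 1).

D = (-49/15, 97/15)

1. D_x = -49/15  [2·signedArea(DBA) = -31 ∩ DA · BC = 39/5]
2. D_y = 97/15  [2·signedArea(DBA) = -31 ∩ DA · BC = 39/5]
   → D = (-49/15, 97/15)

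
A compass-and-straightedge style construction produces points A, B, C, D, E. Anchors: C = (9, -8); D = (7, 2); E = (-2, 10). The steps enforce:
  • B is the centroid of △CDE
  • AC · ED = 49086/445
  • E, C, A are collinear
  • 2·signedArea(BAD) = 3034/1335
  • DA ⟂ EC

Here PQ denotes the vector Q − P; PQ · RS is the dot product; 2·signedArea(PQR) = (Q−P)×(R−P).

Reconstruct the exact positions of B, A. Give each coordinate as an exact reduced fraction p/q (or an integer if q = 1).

1. B_x = 14/3  [B is the centroid of △CDE]
2. B_y = 4/3  [B is the centroid of △CDE]
   → B = (14/3, 4/3)
3. A_x = 1783/445  [E, C, A are collinear ∩ DA ⟂ EC]
4. A_y = 76/445  [E, C, A are collinear ∩ DA ⟂ EC]
   → A = (1783/445, 76/445)

A = (1783/445, 76/445)
B = (14/3, 4/3)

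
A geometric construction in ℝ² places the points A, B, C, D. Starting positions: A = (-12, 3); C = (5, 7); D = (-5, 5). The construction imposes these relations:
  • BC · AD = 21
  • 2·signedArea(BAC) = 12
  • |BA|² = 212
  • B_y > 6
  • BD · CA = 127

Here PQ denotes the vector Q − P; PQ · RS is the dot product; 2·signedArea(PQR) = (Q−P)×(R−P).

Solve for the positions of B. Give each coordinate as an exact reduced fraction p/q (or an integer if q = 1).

B = (2, 7)

1. B_x = 2  [BD · CA = 127 ∩ 2·signedArea(BAC) = 12]
2. B_y = 7  [BD · CA = 127 ∩ 2·signedArea(BAC) = 12]
   → B = (2, 7)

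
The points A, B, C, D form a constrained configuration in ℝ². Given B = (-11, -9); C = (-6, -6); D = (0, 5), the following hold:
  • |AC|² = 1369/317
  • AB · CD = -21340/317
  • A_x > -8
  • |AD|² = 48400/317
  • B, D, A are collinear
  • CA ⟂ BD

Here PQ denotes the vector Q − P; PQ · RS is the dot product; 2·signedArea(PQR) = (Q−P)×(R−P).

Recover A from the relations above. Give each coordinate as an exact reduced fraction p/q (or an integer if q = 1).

A = (-2420/317, -1495/317)

1. A_x = -2420/317  [B, D, A are collinear ∩ CA ⟂ BD]
2. A_y = -1495/317  [B, D, A are collinear ∩ CA ⟂ BD]
   → A = (-2420/317, -1495/317)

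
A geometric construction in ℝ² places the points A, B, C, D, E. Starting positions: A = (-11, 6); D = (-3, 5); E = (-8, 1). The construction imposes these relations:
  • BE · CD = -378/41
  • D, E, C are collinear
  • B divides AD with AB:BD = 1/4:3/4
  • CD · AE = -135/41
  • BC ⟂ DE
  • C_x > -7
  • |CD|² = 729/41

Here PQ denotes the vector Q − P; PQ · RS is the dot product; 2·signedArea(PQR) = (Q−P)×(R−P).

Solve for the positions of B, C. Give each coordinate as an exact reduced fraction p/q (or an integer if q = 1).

1. B_x = -9  [B divides AD with AB:BD = 1/4:3/4]
2. B_y = 23/4  [B divides AD with AB:BD = 1/4:3/4]
   → B = (-9, 23/4)
3. C_x = -258/41  [D, E, C are collinear ∩ BC ⟂ DE]
4. C_y = 97/41  [D, E, C are collinear ∩ BC ⟂ DE]
   → C = (-258/41, 97/41)

B = (-9, 23/4)
C = (-258/41, 97/41)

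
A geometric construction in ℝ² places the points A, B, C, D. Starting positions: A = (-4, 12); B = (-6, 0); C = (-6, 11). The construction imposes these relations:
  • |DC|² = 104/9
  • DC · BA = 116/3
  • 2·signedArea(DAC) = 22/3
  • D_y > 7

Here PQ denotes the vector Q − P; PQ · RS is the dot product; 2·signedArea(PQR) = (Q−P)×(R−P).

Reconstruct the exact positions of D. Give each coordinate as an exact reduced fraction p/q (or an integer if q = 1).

1. D_x = -16/3  [DC · BA = 116/3 ∩ 2·signedArea(DAC) = 22/3]
2. D_y = 23/3  [DC · BA = 116/3 ∩ 2·signedArea(DAC) = 22/3]
   → D = (-16/3, 23/3)

D = (-16/3, 23/3)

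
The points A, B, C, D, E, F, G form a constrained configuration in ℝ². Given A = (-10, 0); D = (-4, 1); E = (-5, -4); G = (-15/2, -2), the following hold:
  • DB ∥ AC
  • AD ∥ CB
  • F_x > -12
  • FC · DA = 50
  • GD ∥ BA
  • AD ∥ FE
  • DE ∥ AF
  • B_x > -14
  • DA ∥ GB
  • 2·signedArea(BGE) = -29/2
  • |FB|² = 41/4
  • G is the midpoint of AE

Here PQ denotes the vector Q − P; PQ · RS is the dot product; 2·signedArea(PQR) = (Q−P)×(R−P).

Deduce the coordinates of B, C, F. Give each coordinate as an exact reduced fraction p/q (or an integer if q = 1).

1. B_x = -27/2  [GD ∥ BA ∩ DA ∥ GB]
2. B_y = -3  [GD ∥ BA ∩ DA ∥ GB]
   → B = (-27/2, -3)
3. C_x = -39/2  [AD ∥ CB ∩ DB ∥ AC]
4. C_y = -4  [AD ∥ CB ∩ DB ∥ AC]
   → C = (-39/2, -4)
5. F_x = -11  [AD ∥ FE ∩ DE ∥ AF]
6. F_y = -5  [AD ∥ FE ∩ DE ∥ AF]
   → F = (-11, -5)

B = (-27/2, -3)
C = (-39/2, -4)
F = (-11, -5)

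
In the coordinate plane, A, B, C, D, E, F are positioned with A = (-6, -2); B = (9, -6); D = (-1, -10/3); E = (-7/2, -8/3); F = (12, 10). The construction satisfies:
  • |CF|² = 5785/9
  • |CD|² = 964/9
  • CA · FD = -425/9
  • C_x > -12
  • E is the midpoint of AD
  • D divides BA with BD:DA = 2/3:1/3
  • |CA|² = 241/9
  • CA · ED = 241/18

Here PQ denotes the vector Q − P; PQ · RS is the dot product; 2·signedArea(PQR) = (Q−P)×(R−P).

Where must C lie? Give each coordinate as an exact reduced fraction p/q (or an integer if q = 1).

C = (-11, -2/3)

1. C_x = -11  [CA · FD = -425/9 ∩ CA · ED = 241/18]
2. C_y = -2/3  [CA · FD = -425/9 ∩ CA · ED = 241/18]
   → C = (-11, -2/3)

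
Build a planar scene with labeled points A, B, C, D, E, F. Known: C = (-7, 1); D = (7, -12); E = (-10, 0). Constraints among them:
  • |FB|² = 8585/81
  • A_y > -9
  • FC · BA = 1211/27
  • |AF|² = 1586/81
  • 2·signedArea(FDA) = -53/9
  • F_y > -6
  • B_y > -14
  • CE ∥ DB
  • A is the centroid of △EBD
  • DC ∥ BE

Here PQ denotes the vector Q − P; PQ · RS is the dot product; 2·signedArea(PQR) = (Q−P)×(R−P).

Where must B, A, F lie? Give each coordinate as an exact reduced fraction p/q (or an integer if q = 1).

1. B_x = 4  [DC ∥ BE ∩ CE ∥ DB]
2. B_y = -13  [DC ∥ BE ∩ CE ∥ DB]
   → B = (4, -13)
3. A_x = 1/3  [A is the centroid of △EBD]
4. A_y = -25/3  [A is the centroid of △EBD]
   → A = (1/3, -25/3)
5. F_x = -28/9  [2·signedArea(FDA) = -53/9 ∩ FC · BA = 1211/27]
6. F_y = -50/9  [2·signedArea(FDA) = -53/9 ∩ FC · BA = 1211/27]
   → F = (-28/9, -50/9)

A = (1/3, -25/3)
B = (4, -13)
F = (-28/9, -50/9)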